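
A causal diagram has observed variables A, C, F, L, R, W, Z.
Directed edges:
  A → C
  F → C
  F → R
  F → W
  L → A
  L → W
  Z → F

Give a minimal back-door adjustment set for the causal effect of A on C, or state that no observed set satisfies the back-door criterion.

A→C: minimal back-door set ∅.

desc(A)\{A}={C}; candidates ⊆ {F,L,R,W,Z}.
∅: A⊥C given ∅ in G with A→· removed — back-door holds.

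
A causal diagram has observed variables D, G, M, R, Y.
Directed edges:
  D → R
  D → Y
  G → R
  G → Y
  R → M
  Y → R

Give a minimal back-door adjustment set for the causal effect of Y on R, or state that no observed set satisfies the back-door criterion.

desc(Y)\{Y}={M,R}; candidates ⊆ {D,G}.
size 0: {}; under {} Y still reaches {D,G,M,R} ∋ R.
size 1: {D}, {G}; under {D} Y still reaches {G,M,R} ∋ R.
{D,G}: Y⊥R given {D,G} in G with Y→· removed — back-door holds.

Y→R: minimal back-door set {D, G}.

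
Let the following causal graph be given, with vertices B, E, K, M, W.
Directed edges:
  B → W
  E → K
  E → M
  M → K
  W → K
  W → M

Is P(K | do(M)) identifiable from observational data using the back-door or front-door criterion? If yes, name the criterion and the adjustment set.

desc(M)\{M}={K}; candidates ⊆ {B,E,W}.
size 0: {}; under {} M still reaches {B,E,K,W} ∋ K.
size 1: {B}, {E}, {W}; under {B} M still reaches {E,K,W} ∋ K.
{E,W}: M⊥K given {E,W} in G with M→· removed — back-door holds.
P(K|do(M)) = Σ_{E,W} P(K|M,E,W)·P(E,W).

P(K|do(M)): backdoor, adjust for {E, W}.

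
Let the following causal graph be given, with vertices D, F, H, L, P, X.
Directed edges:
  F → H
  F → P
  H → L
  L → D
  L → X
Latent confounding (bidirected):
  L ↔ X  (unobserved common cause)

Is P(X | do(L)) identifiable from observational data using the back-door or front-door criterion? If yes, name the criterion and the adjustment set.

P(X|do(L)): not identifiable (no BD/FD set).

desc(L)\{L}={D,X}; candidates ⊆ {F,H,P}.
L↔X: latent back-door arc(s) into L.
size 0: {}; under {} L still reaches {F,H,P,X} ∋ X.
size 1: {F}, {H}, {P}; under {F} L still reaches {H,X} ∋ X.
size 2: {F,H}, {F,P}, {H,P}; under {F,H} L still reaches {X} ∋ X.
L↔X cannot be blocked by any observed set — no back-door set.
No mediator lies on a directed L→…→X path.
Neither criterion identifies P(X|do(L)) in this graph.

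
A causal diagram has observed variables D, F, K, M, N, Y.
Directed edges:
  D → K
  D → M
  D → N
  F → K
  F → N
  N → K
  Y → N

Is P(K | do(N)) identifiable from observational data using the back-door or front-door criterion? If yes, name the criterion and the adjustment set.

desc(N)\{N}={K}; candidates ⊆ {D,F,M,Y}.
size 0: {}; under {} N still reaches {D,F,K,M,Y} ∋ K.
size 1: {D}, {F}, {M} …(+1); under {D} N still reaches {F,K,Y} ∋ K.
{D,F}: N⊥K given {D,F} in G with N→· removed — back-door holds.
P(K|do(N)) = Σ_{D,F} P(K|N,D,F)·P(D,F).

P(K|do(N)): backdoor, adjust for {D, F}.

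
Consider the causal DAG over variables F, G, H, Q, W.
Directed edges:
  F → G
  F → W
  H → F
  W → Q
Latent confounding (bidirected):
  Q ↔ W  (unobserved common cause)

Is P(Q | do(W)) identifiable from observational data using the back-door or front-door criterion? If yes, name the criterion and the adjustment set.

P(Q|do(W)): not identifiable (no BD/FD set).

desc(W)\{W}={Q}; candidates ⊆ {F,G,H}.
W↔Q: latent back-door arc(s) into W.
size 0: {}; under {} W still reaches {F,G,H,Q} ∋ Q.
size 1: {F}, {G}, {H}; under {F} W still reaches {Q} ∋ Q.
size 2: {F,G}, {F,H}, {G,H}; under {F,G} W still reaches {Q} ∋ Q.
W↔Q cannot be blocked by any observed set — no back-door set.
No mediator lies on a directed W→…→Q path.
Neither criterion identifies P(Q|do(W)) in this graph.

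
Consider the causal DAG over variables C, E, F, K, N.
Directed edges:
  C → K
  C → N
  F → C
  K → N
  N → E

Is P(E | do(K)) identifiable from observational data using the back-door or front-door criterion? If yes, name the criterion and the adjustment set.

P(E|do(K)): backdoor, adjust for {C}.

desc(K)\{K}={E,N}; candidates ⊆ {C,F}.
size 0: {}; under {} K still reaches {C,E,F,N} ∋ E.
{C}: K⊥E given {C} in G with K→· removed — back-door holds.
P(E|do(K)) = Σ_{C} P(E|K,C)·P(C).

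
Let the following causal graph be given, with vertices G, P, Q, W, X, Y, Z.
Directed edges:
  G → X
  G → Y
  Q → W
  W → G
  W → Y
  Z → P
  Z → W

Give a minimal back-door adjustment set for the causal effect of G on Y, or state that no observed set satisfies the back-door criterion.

G→Y: minimal back-door set {W}.

desc(G)\{G}={X,Y}; candidates ⊆ {P,Q,W,Z}.
size 0: {}; under {} G still reaches {P,Q,W,Y,Z} ∋ Y.
{W}: G⊥Y given {W} in G with G→· removed — back-door holds.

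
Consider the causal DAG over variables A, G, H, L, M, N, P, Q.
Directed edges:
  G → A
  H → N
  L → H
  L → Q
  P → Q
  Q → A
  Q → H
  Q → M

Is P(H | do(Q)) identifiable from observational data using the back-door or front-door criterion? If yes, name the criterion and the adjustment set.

desc(Q)\{Q}={A,H,M,N}; candidates ⊆ {G,L,P}.
size 0: {}; under {} Q still reaches {H,L,N,P} ∋ H.
{L}: Q⊥H given {L} in G with Q→· removed — back-door holds.
P(H|do(Q)) = Σ_{L} P(H|Q,L)·P(L).

P(H|do(Q)): backdoor, adjust for {L}.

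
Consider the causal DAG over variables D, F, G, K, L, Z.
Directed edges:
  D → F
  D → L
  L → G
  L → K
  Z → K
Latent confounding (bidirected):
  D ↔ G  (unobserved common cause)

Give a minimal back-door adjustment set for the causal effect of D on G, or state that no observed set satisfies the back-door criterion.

desc(D)\{D}={F,G,K,L}; candidates ⊆ {Z}.
D↔G: latent back-door arc(s) into D.
size 0: {}; under {} D still reaches {G} ∋ G.
size 1: {Z}; under {Z} D still reaches {G} ∋ G.
D↔G cannot be blocked by any observed set — no back-door set.

D→G: no observed back-door set.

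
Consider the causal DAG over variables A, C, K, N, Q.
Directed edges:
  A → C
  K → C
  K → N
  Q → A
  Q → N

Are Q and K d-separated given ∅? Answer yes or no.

Bayes-Ball from Q | ∅ reaches {A,C,N}.
K ∉ reach(Q|∅) ⇒ Q ⊥ K | ∅.

Yes — Q ⊥ K | ∅.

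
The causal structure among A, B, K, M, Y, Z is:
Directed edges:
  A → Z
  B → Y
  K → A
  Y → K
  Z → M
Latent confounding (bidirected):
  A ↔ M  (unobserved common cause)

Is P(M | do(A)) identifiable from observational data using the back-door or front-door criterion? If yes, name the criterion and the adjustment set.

desc(A)\{A}={M,Z}; candidates ⊆ {B,K,Y}.
A↔M: latent back-door arc(s) into A.
size 0: {}; under {} A still reaches {B,K,M,Y} ∋ M.
size 1: {B}, {K}, {Y}; under {B} A still reaches {K,M,Y} ∋ M.
size 2: {B,K}, {B,Y}, {K,Y}; under {B,K} A still reaches {M} ∋ M.
A↔M cannot be blocked by any observed set — no back-door set.
{Z}: (i) intercepts every directed A→M path; (ii) no back-door A→{Z}; (iii) {A} blocks every back-door {Z}→M. Front-door holds.
P(M|do(A)) = Σ_{Z} P(Z|A) Σ_{A'} P(M|Z,A')P(A').

P(M|do(A)): frontdoor, adjust for {Z}.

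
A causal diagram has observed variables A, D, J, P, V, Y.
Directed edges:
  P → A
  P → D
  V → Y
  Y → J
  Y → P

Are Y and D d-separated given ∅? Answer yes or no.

No — Y and D are d-connected given ∅.

Bayes-Ball from Y | ∅ reaches {A,D,J,P,V}.
D ∈ reach(Y|∅) ⇒ Y ⊥̸ D | ∅.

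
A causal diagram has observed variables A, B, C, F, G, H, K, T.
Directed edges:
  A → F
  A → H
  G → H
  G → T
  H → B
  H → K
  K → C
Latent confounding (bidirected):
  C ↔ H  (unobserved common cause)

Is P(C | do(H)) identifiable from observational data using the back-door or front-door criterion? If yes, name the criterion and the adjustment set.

P(C|do(H)): frontdoor, adjust for {K}.

desc(H)\{H}={B,C,K}; candidates ⊆ {A,F,G,T}.
H↔C: latent back-door arc(s) into H.
size 0: {}; under {} H still reaches {A,C,F,G,T} ∋ C.
size 1: {A}, {F}, {G} …(+1); under {A} H still reaches {C,G,T} ∋ C.
size 2: {A,F}, {A,G}, {A,T} …(+3); under {A,F} H still reaches {C,G,T} ∋ C.
H↔C cannot be blocked by any observed set — no back-door set.
{K}: (i) intercepts every directed H→C path; (ii) no back-door H→{K}; (iii) {H} blocks every back-door {K}→C. Front-door holds.
P(C|do(H)) = Σ_{K} P(K|H) Σ_{H'} P(C|K,H')P(H').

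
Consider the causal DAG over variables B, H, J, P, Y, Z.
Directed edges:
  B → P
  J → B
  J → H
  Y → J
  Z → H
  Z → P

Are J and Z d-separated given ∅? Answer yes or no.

Yes — J ⊥ Z | ∅.

Bayes-Ball from J | ∅ reaches {B,H,P,Y}.
Z ∉ reach(J|∅) ⇒ J ⊥ Z | ∅.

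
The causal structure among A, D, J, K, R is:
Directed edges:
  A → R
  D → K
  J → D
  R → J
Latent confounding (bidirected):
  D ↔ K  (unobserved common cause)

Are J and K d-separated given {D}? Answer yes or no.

Bayes-Ball from J | {D} reaches {A,K,R}.
K ∈ reach(J|{D}) ⇒ J ⊥̸ K | {D}.

No — J and K are d-connected given {D}.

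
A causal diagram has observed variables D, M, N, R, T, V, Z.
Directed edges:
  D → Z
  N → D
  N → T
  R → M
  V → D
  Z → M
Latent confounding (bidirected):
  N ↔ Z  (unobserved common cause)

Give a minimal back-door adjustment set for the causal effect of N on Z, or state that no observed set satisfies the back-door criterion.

desc(N)\{N}={D,M,T,Z}; candidates ⊆ {R,V}.
N↔Z: latent back-door arc(s) into N.
size 0: {}; under {} N still reaches {M,Z} ∋ Z.
size 1: {R}, {V}; under {R} N still reaches {M,Z} ∋ Z.
size 2: {R,V}; under {R,V} N still reaches {M,Z} ∋ Z.
N↔Z cannot be blocked by any observed set — no back-door set.

N→Z: no observed back-door set.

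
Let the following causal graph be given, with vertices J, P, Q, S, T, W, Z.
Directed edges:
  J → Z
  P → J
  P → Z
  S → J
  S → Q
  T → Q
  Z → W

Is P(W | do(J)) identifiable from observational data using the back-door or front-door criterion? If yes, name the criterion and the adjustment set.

P(W|do(J)): backdoor, adjust for {P}.

desc(J)\{J}={W,Z}; candidates ⊆ {P,Q,S,T}.
size 0: {}; under {} J still reaches {P,Q,S,W,Z} ∋ W.
{P}: J⊥W given {P} in G with J→· removed — back-door holds.
P(W|do(J)) = Σ_{P} P(W|J,P)·P(P).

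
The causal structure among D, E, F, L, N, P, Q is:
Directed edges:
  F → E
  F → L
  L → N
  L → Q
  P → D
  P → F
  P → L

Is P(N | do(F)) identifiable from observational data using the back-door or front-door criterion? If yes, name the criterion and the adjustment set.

P(N|do(F)): backdoor, adjust for {P}.

desc(F)\{F}={E,L,N,Q}; candidates ⊆ {D,P}.
size 0: {}; under {} F still reaches {D,L,N,P,Q} ∋ N.
{P}: F⊥N given {P} in G with F→· removed — back-door holds.
P(N|do(F)) = Σ_{P} P(N|F,P)·P(P).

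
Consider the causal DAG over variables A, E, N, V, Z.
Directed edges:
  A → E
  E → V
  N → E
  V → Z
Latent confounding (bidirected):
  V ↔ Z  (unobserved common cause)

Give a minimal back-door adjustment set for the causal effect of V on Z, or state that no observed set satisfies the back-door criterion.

V→Z: no observed back-door set.

desc(V)\{V}={Z}; candidates ⊆ {A,E,N}.
V↔Z: latent back-door arc(s) into V.
size 0: {}; under {} V still reaches {A,E,N,Z} ∋ Z.
size 1: {A}, {E}, {N}; under {A} V still reaches {E,N,Z} ∋ Z.
size 2: {A,E}, {A,N}, {E,N}; under {A,E} V still reaches {Z} ∋ Z.
V↔Z cannot be blocked by any observed set — no back-door set.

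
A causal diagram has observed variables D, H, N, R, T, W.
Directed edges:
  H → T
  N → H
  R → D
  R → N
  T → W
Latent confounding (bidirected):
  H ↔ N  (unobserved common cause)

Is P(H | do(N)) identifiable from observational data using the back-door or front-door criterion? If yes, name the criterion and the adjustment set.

desc(N)\{N}={H,T,W}; candidates ⊆ {D,R}.
N↔H: latent back-door arc(s) into N.
size 0: {}; under {} N still reaches {D,H,R,T,W} ∋ H.
size 1: {D}, {R}; under {D} N still reaches {H,R,T,W} ∋ H.
size 2: {D,R}; under {D,R} N still reaches {H,T,W} ∋ H.
N↔H cannot be blocked by any observed set — no back-door set.
No mediator lies on a directed N→…→H path.
Neither criterion identifies P(H|do(N)) in this graph.

P(H|do(N)): not identifiable (no BD/FD set).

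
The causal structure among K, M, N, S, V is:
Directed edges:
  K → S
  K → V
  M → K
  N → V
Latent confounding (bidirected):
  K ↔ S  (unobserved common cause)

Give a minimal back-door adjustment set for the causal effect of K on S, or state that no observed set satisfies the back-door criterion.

K→S: no observed back-door set.

desc(K)\{K}={S,V}; candidates ⊆ {M,N}.
K↔S: latent back-door arc(s) into K.
size 0: {}; under {} K still reaches {M,S} ∋ S.
size 1: {M}, {N}; under {M} K still reaches {S} ∋ S.
size 2: {M,N}; under {M,N} K still reaches {S} ∋ S.
K↔S cannot be blocked by any observed set — no back-door set.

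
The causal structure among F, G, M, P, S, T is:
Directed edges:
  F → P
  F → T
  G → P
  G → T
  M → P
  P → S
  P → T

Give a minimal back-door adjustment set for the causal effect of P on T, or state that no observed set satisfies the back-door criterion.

P→T: minimal back-door set {F, G}.

desc(P)\{P}={S,T}; candidates ⊆ {F,G,M}.
size 0: {}; under {} P still reaches {F,G,M,T} ∋ T.
size 1: {F}, {G}, {M}; under {F} P still reaches {G,M,T} ∋ T.
{F,G}: P⊥T given {F,G} in G with P→· removed — back-door holds.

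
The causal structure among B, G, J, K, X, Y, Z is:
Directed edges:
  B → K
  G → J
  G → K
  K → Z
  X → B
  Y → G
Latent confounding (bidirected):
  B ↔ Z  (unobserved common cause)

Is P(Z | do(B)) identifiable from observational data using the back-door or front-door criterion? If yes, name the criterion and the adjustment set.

desc(B)\{B}={K,Z}; candidates ⊆ {G,J,X,Y}.
B↔Z: latent back-door arc(s) into B.
size 0: {}; under {} B still reaches {X,Z} ∋ Z.
size 1: {G}, {J}, {X} …(+1); under {G} B still reaches {X,Z} ∋ Z.
size 2: {G,J}, {G,X}, {G,Y} …(+3); under {G,J} B still reaches {X,Z} ∋ Z.
B↔Z cannot be blocked by any observed set — no back-door set.
{K}: (i) intercepts every directed B→Z path; (ii) no back-door B→{K}; (iii) {B} blocks every back-door {K}→Z. Front-door holds.
P(Z|do(B)) = Σ_{K} P(K|B) Σ_{B'} P(Z|K,B')P(B').

P(Z|do(B)): frontdoor, adjust for {K}.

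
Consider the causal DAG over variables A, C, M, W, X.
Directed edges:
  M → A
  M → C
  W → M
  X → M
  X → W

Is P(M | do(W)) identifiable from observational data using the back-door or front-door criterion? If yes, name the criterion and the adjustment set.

P(M|do(W)): backdoor, adjust for {X}.

desc(W)\{W}={A,C,M}; candidates ⊆ {X}.
size 0: {}; under {} W still reaches {A,C,M,X} ∋ M.
{X}: W⊥M given {X} in G with W→· removed — back-door holds.
P(M|do(W)) = Σ_{X} P(M|W,X)·P(X).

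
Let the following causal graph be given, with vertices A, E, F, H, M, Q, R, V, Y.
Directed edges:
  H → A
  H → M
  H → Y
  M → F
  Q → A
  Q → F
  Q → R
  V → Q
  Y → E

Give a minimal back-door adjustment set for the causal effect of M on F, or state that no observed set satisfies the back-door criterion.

M→F: minimal back-door set ∅.

desc(M)\{M}={F}; candidates ⊆ {A,E,H,Q,R,V,Y}.
∅: M⊥F given ∅ in G with M→· removed — back-door holds.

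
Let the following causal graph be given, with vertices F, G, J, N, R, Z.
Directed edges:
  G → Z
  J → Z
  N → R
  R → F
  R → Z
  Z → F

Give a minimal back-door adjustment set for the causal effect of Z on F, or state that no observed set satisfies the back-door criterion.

desc(Z)\{Z}={F}; candidates ⊆ {G,J,N,R}.
size 0: {}; under {} Z still reaches {F,G,J,N,R} ∋ F.
{R}: Z⊥F given {R} in G with Z→· removed — back-door holds.

Z→F: minimal back-door set {R}.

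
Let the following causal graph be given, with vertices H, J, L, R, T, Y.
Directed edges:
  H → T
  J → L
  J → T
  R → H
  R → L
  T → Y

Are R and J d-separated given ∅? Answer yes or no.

Bayes-Ball from R | ∅ reaches {H,L,T,Y}.
J ∉ reach(R|∅) ⇒ R ⊥ J | ∅.

Yes — R ⊥ J | ∅.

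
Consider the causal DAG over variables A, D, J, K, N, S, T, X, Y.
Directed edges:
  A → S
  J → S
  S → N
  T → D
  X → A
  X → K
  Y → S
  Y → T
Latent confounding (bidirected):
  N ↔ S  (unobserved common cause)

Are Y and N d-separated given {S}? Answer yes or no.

No — Y and N are d-connected given {S}.

Bayes-Ball from Y | {S} reaches {A,D,J,K,N,T,X}.
N ∈ reach(Y|{S}) ⇒ Y ⊥̸ N | {S}.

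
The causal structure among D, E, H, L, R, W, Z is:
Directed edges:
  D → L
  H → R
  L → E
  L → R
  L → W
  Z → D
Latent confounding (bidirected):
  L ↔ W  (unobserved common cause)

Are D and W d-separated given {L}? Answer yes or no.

Bayes-Ball from D | {L} reaches {W,Z}.
W ∈ reach(D|{L}) ⇒ D ⊥̸ W | {L}.

No — D and W are d-connected given {L}.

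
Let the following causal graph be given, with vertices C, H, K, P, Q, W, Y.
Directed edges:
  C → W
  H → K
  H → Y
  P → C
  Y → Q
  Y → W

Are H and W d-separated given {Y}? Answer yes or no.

Yes — H ⊥ W | {Y}.

Bayes-Ball from H | {Y} reaches {K}.
W ∉ reach(H|{Y}) ⇒ H ⊥ W | {Y}.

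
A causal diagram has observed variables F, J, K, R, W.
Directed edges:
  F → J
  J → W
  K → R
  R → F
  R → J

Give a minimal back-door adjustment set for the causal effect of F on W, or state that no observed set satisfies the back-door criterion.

desc(F)\{F}={J,W}; candidates ⊆ {K,R}.
size 0: {}; under {} F still reaches {J,K,R,W} ∋ W.
{R}: F⊥W given {R} in G with F→· removed — back-door holds.

F→W: minimal back-door set {R}.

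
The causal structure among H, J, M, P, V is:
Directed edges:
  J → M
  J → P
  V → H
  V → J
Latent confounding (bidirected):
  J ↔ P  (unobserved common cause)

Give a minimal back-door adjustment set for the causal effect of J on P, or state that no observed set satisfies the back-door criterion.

J→P: no observed back-door set.

desc(J)\{J}={M,P}; candidates ⊆ {H,V}.
J↔P: latent back-door arc(s) into J.
size 0: {}; under {} J still reaches {H,P,V} ∋ P.
size 1: {H}, {V}; under {H} J still reaches {P,V} ∋ P.
size 2: {H,V}; under {H,V} J still reaches {P} ∋ P.
J↔P cannot be blocked by any observed set — no back-door set.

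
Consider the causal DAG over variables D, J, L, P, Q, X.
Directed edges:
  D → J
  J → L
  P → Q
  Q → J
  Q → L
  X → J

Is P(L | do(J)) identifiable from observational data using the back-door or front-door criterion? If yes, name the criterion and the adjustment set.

desc(J)\{J}={L}; candidates ⊆ {D,P,Q,X}.
size 0: {}; under {} J still reaches {D,L,P,Q,X} ∋ L.
{Q}: J⊥L given {Q} in G with J→· removed — back-door holds.
P(L|do(J)) = Σ_{Q} P(L|J,Q)·P(Q).

P(L|do(J)): backdoor, adjust for {Q}.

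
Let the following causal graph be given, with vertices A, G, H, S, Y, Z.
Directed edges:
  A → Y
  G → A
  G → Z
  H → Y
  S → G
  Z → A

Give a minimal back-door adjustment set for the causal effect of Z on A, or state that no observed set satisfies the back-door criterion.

desc(Z)\{Z}={A,Y}; candidates ⊆ {G,H,S}.
size 0: {}; under {} Z still reaches {A,G,S,Y} ∋ A.
{G}: Z⊥A given {G} in G with Z→· removed — back-door holds.

Z→A: minimal back-door set {G}.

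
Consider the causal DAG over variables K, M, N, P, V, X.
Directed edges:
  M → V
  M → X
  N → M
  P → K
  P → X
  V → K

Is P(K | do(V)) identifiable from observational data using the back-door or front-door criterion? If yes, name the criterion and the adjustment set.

desc(V)\{V}={K}; candidates ⊆ {M,N,P,X}.
∅: V⊥K given ∅ in G with V→· removed — back-door holds.
P(K|do(V)) = P(K|V) — no adjustment needed.

P(K|do(V)): backdoor, adjust for ∅.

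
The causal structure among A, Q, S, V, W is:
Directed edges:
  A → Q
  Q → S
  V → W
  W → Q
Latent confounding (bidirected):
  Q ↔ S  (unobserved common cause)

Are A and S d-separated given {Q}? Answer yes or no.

No — A and S are d-connected given {Q}.

Bayes-Ball from A | {Q} reaches {S,V,W}.
S ∈ reach(A|{Q}) ⇒ A ⊥̸ S | {Q}.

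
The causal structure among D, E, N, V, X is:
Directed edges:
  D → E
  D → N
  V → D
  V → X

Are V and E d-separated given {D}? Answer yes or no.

Bayes-Ball from V | {D} reaches {X}.
E ∉ reach(V|{D}) ⇒ V ⊥ E | {D}.

Yes — V ⊥ E | {D}.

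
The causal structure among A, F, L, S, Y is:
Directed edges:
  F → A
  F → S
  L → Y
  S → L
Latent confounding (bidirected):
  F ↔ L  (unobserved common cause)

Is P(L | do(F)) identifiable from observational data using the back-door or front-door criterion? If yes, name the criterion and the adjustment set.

P(L|do(F)): frontdoor, adjust for {S}.

desc(F)\{F}={A,L,S,Y}; candidates ⊆ {—}.
F↔L: latent back-door arc(s) into F.
size 0: {}; under {} F still reaches {L,Y} ∋ L.
F↔L cannot be blocked by any observed set — no back-door set.
{S}: (i) intercepts every directed F→L path; (ii) no back-door F→{S}; (iii) {F} blocks every back-door {S}→L. Front-door holds.
P(L|do(F)) = Σ_{S} P(S|F) Σ_{F'} P(L|S,F')P(F').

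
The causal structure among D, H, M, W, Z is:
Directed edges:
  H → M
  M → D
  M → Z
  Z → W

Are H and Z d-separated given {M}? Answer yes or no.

Bayes-Ball from H | {M} reaches ∅.
Z ∉ reach(H|{M}) ⇒ H ⊥ Z | {M}.

Yes — H ⊥ Z | {M}.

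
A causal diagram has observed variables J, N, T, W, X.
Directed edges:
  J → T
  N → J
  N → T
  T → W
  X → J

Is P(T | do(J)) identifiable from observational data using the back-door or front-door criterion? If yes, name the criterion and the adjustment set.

desc(J)\{J}={T,W}; candidates ⊆ {N,X}.
size 0: {}; under {} J still reaches {N,T,W,X} ∋ T.
{N}: J⊥T given {N} in G with J→· removed — back-door holds.
P(T|do(J)) = Σ_{N} P(T|J,N)·P(N).

P(T|do(J)): backdoor, adjust for {N}.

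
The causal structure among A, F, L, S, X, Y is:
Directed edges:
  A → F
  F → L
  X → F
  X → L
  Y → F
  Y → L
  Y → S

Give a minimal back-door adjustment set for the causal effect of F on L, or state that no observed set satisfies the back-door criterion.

F→L: minimal back-door set {X, Y}.

desc(F)\{F}={L}; candidates ⊆ {A,S,X,Y}.
size 0: {}; under {} F still reaches {A,L,S,X,Y} ∋ L.
size 1: {A}, {S}, {X} …(+1); under {A} F still reaches {L,S,X,Y} ∋ L.
{X,Y}: F⊥L given {X,Y} in G with F→· removed — back-door holds.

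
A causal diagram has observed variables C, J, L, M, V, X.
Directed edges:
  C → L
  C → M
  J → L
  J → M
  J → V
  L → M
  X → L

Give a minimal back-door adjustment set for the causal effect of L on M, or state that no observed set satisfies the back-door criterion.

desc(L)\{L}={M}; candidates ⊆ {C,J,V,X}.
size 0: {}; under {} L still reaches {C,J,M,V,X} ∋ M.
size 1: {C}, {J}, {V} …(+1); under {C} L still reaches {J,M,V,X} ∋ M.
{C,J}: L⊥M given {C,J} in G with L→· removed — back-door holds.

L→M: minimal back-door set {C, J}.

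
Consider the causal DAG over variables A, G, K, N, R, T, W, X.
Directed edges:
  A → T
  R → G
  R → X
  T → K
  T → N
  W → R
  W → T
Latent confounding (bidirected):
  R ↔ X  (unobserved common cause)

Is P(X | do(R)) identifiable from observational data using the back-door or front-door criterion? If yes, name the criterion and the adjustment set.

P(X|do(R)): not identifiable (no BD/FD set).

desc(R)\{R}={G,X}; candidates ⊆ {A,K,N,T,W}.
R↔X: latent back-door arc(s) into R.
size 0: {}; under {} R still reaches {K,N,T,W,X} ∋ X.
size 1: {A}, {K}, {N} …(+2); under {A} R still reaches {K,N,T,W,X} ∋ X.
size 2: {A,K}, {A,N}, {A,T} …(+7); under {A,K} R still reaches {N,T,W,X} ∋ X.
R↔X cannot be blocked by any observed set — no back-door set.
No mediator lies on a directed R→…→X path.
Neither criterion identifies P(X|do(R)) in this graph.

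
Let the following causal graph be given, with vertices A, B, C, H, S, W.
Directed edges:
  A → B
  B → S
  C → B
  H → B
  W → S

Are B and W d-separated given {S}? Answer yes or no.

No — B and W are d-connected given {S}.

Bayes-Ball from B | {S} reaches {A,C,H,W}.
W ∈ reach(B|{S}) ⇒ B ⊥̸ W | {S}.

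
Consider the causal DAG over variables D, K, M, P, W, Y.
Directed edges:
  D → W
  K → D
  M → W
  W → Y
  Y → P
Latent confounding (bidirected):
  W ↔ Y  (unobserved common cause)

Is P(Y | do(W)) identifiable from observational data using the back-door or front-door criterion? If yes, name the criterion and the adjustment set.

desc(W)\{W}={P,Y}; candidates ⊆ {D,K,M}.
W↔Y: latent back-door arc(s) into W.
size 0: {}; under {} W still reaches {D,K,M,P,Y} ∋ Y.
size 1: {D}, {K}, {M}; under {D} W still reaches {M,P,Y} ∋ Y.
size 2: {D,K}, {D,M}, {K,M}; under {D,K} W still reaches {M,P,Y} ∋ Y.
W↔Y cannot be blocked by any observed set — no back-door set.
No mediator lies on a directed W→…→Y path.
Neither criterion identifies P(Y|do(W)) in this graph.

P(Y|do(W)): not identifiable (no BD/FD set).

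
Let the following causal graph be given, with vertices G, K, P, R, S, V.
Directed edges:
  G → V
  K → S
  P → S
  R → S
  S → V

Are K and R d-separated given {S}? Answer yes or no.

No — K and R are d-connected given {S}.

Bayes-Ball from K | {S} reaches {P,R}.
R ∈ reach(K|{S}) ⇒ K ⊥̸ R | {S}.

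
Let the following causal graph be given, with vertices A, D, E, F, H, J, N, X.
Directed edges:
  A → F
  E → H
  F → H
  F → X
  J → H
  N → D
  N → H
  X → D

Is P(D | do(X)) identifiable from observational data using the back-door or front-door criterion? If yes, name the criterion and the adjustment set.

P(D|do(X)): backdoor, adjust for ∅.

desc(X)\{X}={D}; candidates ⊆ {A,E,F,H,J,N}.
∅: X⊥D given ∅ in G with X→· removed — back-door holds.
P(D|do(X)) = P(D|X) — no adjustment needed.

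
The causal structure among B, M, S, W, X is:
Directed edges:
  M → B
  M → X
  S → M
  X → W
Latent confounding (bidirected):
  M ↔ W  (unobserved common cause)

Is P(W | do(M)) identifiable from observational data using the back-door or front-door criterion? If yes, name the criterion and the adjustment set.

P(W|do(M)): frontdoor, adjust for {X}.

desc(M)\{M}={B,W,X}; candidates ⊆ {S}.
M↔W: latent back-door arc(s) into M.
size 0: {}; under {} M still reaches {S,W} ∋ W.
size 1: {S}; under {S} M still reaches {W} ∋ W.
M↔W cannot be blocked by any observed set — no back-door set.
{X}: (i) intercepts every directed M→W path; (ii) no back-door M→{X}; (iii) {M} blocks every back-door {X}→W. Front-door holds.
P(W|do(M)) = Σ_{X} P(X|M) Σ_{M'} P(W|X,M')P(M').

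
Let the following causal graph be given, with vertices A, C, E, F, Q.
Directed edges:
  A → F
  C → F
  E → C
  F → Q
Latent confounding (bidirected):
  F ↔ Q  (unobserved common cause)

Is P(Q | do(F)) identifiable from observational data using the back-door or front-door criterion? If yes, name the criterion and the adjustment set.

P(Q|do(F)): not identifiable (no BD/FD set).

desc(F)\{F}={Q}; candidates ⊆ {A,C,E}.
F↔Q: latent back-door arc(s) into F.
size 0: {}; under {} F still reaches {A,C,E,Q} ∋ Q.
size 1: {A}, {C}, {E}; under {A} F still reaches {C,E,Q} ∋ Q.
size 2: {A,C}, {A,E}, {C,E}; under {A,C} F still reaches {Q} ∋ Q.
F↔Q cannot be blocked by any observed set — no back-door set.
No mediator lies on a directed F→…→Q path.
Neither criterion identifies P(Q|do(F)) in this graph.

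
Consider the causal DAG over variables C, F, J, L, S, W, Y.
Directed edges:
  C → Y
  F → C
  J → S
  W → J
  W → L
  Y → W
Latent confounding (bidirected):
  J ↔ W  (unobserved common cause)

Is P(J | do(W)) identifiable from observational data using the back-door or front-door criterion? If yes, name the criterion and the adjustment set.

P(J|do(W)): not identifiable (no BD/FD set).

desc(W)\{W}={J,L,S}; candidates ⊆ {C,F,Y}.
W↔J: latent back-door arc(s) into W.
size 0: {}; under {} W still reaches {C,F,J,S,Y} ∋ J.
size 1: {C}, {F}, {Y}; under {C} W still reaches {J,S,Y} ∋ J.
size 2: {C,F}, {C,Y}, {F,Y}; under {C,F} W still reaches {J,S,Y} ∋ J.
W↔J cannot be blocked by any observed set — no back-door set.
No mediator lies on a directed W→…→J path.
Neither criterion identifies P(J|do(W)) in this graph.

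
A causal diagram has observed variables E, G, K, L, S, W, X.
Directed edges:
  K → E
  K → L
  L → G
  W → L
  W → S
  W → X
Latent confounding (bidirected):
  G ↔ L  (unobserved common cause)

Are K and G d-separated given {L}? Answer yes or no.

Bayes-Ball from K | {L} reaches {E,G,S,W,X}.
G ∈ reach(K|{L}) ⇒ K ⊥̸ G | {L}.

No — K and G are d-connected given {L}.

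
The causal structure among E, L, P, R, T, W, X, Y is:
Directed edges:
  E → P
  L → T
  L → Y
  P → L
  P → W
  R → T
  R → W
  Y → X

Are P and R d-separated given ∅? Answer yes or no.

Yes — P ⊥ R | ∅.

Bayes-Ball from P | ∅ reaches {E,L,T,W,X,Y}.
R ∉ reach(P|∅) ⇒ P ⊥ R | ∅.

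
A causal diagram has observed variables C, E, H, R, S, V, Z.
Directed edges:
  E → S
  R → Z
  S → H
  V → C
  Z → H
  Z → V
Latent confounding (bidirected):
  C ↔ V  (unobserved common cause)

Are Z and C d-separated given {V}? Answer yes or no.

Bayes-Ball from Z | {V} reaches {C,H,R}.
C ∈ reach(Z|{V}) ⇒ Z ⊥̸ C | {V}.

No — Z and C are d-connected given {V}.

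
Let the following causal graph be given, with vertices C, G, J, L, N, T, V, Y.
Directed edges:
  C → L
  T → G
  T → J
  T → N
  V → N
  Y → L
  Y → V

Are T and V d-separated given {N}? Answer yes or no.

No — T and V are d-connected given {N}.

Bayes-Ball from T | {N} reaches {G,J,L,V,Y}.
V ∈ reach(T|{N}) ⇒ T ⊥̸ V | {N}.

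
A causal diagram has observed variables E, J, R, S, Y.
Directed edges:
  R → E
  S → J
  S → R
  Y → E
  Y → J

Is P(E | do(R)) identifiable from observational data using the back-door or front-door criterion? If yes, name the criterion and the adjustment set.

desc(R)\{R}={E}; candidates ⊆ {J,S,Y}.
∅: R⊥E given ∅ in G with R→· removed — back-door holds.
P(E|do(R)) = P(E|R) — no adjustment needed.

P(E|do(R)): backdoor, adjust for ∅.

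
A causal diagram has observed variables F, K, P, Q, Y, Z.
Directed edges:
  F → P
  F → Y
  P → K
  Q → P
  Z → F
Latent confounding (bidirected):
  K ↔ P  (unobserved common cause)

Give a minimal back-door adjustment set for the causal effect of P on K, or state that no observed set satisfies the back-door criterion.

desc(P)\{P}={K}; candidates ⊆ {F,Q,Y,Z}.
P↔K: latent back-door arc(s) into P.
size 0: {}; under {} P still reaches {F,K,Q,Y,Z} ∋ K.
size 1: {F}, {Q}, {Y} …(+1); under {F} P still reaches {K,Q} ∋ K.
size 2: {F,Q}, {F,Y}, {F,Z} …(+3); under {F,Q} P still reaches {K} ∋ K.
P↔K cannot be blocked by any observed set — no back-door set.

P→K: no observed back-door set.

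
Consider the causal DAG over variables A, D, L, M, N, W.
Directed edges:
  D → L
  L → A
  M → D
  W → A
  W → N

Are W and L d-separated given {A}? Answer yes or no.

Bayes-Ball from W | {A} reaches {D,L,M,N}.
L ∈ reach(W|{A}) ⇒ W ⊥̸ L | {A}.

No — W and L are d-connected given {A}.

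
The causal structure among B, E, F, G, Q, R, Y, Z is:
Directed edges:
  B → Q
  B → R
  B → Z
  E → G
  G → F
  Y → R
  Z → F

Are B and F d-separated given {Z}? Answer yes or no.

Yes — B ⊥ F | {Z}.

Bayes-Ball from B | {Z} reaches {Q,R}.
F ∉ reach(B|{Z}) ⇒ B ⊥ F | {Z}.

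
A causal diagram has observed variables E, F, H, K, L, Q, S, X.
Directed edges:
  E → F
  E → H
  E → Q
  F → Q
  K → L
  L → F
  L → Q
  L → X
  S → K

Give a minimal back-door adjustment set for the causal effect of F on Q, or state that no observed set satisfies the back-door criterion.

F→Q: minimal back-door set {E, L}.

desc(F)\{F}={Q}; candidates ⊆ {E,H,K,L,S,X}.
size 0: {}; under {} F still reaches {E,H,K,L,Q,S,X} ∋ Q.
size 1: {E}, {H}, {K} …(+3); under {E} F still reaches {K,L,Q,S,X} ∋ Q.
{E,L}: F⊥Q given {E,L} in G with F→· removed — back-door holds.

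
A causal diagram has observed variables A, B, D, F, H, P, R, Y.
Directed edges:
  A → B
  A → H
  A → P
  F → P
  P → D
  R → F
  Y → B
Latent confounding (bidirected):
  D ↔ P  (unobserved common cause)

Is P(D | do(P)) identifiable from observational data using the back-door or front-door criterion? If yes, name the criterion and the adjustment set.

P(D|do(P)): not identifiable (no BD/FD set).

desc(P)\{P}={D}; candidates ⊆ {A,B,F,H,R,Y}.
P↔D: latent back-door arc(s) into P.
size 0: {}; under {} P still reaches {A,B,D,F,H,R} ∋ D.
size 1: {A}, {B}, {F} …(+3); under {A} P still reaches {D,F,R} ∋ D.
size 2: {A,B}, {A,F}, {A,H} …(+12); under {A,B} P still reaches {D,F,R} ∋ D.
P↔D cannot be blocked by any observed set — no back-door set.
No mediator lies on a directed P→…→D path.
Neither criterion identifies P(D|do(P)) in this graph.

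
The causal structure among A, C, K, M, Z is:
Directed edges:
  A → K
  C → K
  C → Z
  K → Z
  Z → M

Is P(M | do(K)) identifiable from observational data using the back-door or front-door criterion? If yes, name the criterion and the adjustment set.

desc(K)\{K}={M,Z}; candidates ⊆ {A,C}.
size 0: {}; under {} K still reaches {A,C,M,Z} ∋ M.
{C}: K⊥M given {C} in G with K→· removed — back-door holds.
P(M|do(K)) = Σ_{C} P(M|K,C)·P(C).

P(M|do(K)): backdoor, adjust for {C}.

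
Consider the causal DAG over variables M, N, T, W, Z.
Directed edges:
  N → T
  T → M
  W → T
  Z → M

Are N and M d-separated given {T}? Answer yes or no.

Yes — N ⊥ M | {T}.

Bayes-Ball from N | {T} reaches {W}.
M ∉ reach(N|{T}) ⇒ N ⊥ M | {T}.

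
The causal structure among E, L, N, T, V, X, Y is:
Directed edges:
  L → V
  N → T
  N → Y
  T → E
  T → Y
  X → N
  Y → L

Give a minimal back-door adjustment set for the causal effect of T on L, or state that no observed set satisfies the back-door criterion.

desc(T)\{T}={E,L,V,Y}; candidates ⊆ {N,X}.
size 0: {}; under {} T still reaches {L,N,V,X,Y} ∋ L.
{N}: T⊥L given {N} in G with T→· removed — back-door holds.

T→L: minimal back-door set {N}.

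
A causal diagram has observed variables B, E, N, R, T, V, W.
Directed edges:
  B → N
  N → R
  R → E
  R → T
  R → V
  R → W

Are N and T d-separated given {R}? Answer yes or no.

Bayes-Ball from N | {R} reaches {B}.
T ∉ reach(N|{R}) ⇒ N ⊥ T | {R}.

Yes — N ⊥ T | {R}.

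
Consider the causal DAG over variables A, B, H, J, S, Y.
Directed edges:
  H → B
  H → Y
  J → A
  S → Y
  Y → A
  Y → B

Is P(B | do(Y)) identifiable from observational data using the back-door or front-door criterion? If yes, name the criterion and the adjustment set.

desc(Y)\{Y}={A,B}; candidates ⊆ {H,J,S}.
size 0: {}; under {} Y still reaches {B,H,S} ∋ B.
{H}: Y⊥B given {H} in G with Y→· removed — back-door holds.
P(B|do(Y)) = Σ_{H} P(B|Y,H)·P(H).

P(B|do(Y)): backdoor, adjust for {H}.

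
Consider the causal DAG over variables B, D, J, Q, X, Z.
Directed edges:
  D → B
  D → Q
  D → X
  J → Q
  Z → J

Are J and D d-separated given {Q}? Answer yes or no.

No — J and D are d-connected given {Q}.

Bayes-Ball from J | {Q} reaches {B,D,X,Z}.
D ∈ reach(J|{Q}) ⇒ J ⊥̸ D | {Q}.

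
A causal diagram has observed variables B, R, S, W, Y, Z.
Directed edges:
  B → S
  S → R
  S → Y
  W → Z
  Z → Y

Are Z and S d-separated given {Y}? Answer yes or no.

Bayes-Ball from Z | {Y} reaches {B,R,S,W}.
S ∈ reach(Z|{Y}) ⇒ Z ⊥̸ S | {Y}.

No — Z and S are d-connected given {Y}.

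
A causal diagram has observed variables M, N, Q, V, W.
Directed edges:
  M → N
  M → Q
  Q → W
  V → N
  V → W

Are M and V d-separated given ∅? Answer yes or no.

Bayes-Ball from M | ∅ reaches {N,Q,W}.
V ∉ reach(M|∅) ⇒ M ⊥ V | ∅.

Yes — M ⊥ V | ∅.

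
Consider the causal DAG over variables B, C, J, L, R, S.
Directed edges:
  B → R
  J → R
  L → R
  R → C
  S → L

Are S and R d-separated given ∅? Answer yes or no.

Bayes-Ball from S | ∅ reaches {C,L,R}.
R ∈ reach(S|∅) ⇒ S ⊥̸ R | ∅.

No — S and R are d-connected given ∅.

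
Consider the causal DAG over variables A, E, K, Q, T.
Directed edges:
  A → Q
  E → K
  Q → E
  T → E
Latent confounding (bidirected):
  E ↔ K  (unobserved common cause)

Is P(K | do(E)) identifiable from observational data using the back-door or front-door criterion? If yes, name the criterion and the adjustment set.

desc(E)\{E}={K}; candidates ⊆ {A,Q,T}.
E↔K: latent back-door arc(s) into E.
size 0: {}; under {} E still reaches {A,K,Q,T} ∋ K.
size 1: {A}, {Q}, {T}; under {A} E still reaches {K,Q,T} ∋ K.
size 2: {A,Q}, {A,T}, {Q,T}; under {A,Q} E still reaches {K,T} ∋ K.
E↔K cannot be blocked by any observed set — no back-door set.
No mediator lies on a directed E→…→K path.
Neither criterion identifies P(K|do(E)) in this graph.

P(K|do(E)): not identifiable (no BD/FD set).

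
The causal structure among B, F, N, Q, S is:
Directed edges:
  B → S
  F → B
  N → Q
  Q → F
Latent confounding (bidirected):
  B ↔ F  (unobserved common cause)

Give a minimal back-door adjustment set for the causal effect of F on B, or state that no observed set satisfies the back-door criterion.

desc(F)\{F}={B,S}; candidates ⊆ {N,Q}.
F↔B: latent back-door arc(s) into F.
size 0: {}; under {} F still reaches {B,N,Q,S} ∋ B.
size 1: {N}, {Q}; under {N} F still reaches {B,Q,S} ∋ B.
size 2: {N,Q}; under {N,Q} F still reaches {B,S} ∋ B.
F↔B cannot be blocked by any observed set — no back-door set.

F→B: no observed back-door set.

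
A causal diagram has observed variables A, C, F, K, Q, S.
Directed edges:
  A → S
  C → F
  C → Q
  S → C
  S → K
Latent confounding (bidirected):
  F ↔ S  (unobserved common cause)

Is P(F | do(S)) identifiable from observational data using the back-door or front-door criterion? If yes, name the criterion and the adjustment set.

P(F|do(S)): frontdoor, adjust for {C}.

desc(S)\{S}={C,F,K,Q}; candidates ⊆ {A}.
S↔F: latent back-door arc(s) into S.
size 0: {}; under {} S still reaches {A,F} ∋ F.
size 1: {A}; under {A} S still reaches {F} ∋ F.
S↔F cannot be blocked by any observed set — no back-door set.
{C}: (i) intercepts every directed S→F path; (ii) no back-door S→{C}; (iii) {S} blocks every back-door {C}→F. Front-door holds.
P(F|do(S)) = Σ_{C} P(C|S) Σ_{S'} P(F|C,S')P(S').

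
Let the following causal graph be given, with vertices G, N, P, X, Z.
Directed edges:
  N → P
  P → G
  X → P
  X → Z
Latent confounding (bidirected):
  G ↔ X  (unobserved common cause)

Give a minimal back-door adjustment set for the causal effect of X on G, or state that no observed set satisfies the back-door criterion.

X→G: no observed back-door set.

desc(X)\{X}={G,P,Z}; candidates ⊆ {N}.
X↔G: latent back-door arc(s) into X.
size 0: {}; under {} X still reaches {G} ∋ G.
size 1: {N}; under {N} X still reaches {G} ∋ G.
X↔G cannot be blocked by any observed set — no back-door set.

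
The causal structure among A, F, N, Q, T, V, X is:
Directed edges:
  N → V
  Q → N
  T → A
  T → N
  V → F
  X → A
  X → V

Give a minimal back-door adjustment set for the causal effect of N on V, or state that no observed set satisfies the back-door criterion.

N→V: minimal back-door set ∅.

desc(N)\{N}={F,V}; candidates ⊆ {A,Q,T,X}.
∅: N⊥V given ∅ in G with N→· removed — back-door holds.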